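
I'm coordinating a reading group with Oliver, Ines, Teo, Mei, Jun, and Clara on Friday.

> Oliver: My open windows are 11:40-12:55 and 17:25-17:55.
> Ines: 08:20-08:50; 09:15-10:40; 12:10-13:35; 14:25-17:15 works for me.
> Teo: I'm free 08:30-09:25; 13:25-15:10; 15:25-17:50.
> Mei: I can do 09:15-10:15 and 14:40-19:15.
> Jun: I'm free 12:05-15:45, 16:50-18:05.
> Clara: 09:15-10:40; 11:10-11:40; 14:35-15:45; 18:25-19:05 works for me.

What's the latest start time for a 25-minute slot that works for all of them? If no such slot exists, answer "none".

Oliver ∩ Ines: 12:10-12:55.
Oliver ∩ Ines ∩ Teo: ∅.
Oliver ∩ Ines ∩ Teo ∩ Mei: ∅.
Oliver ∩ Ines ∩ Teo ∩ Mei ∩ Jun: ∅.
Oliver ∩ Ines ∩ Teo ∩ Mei ∩ Jun ∩ Clara: ∅.
There is no time when everyone is free.
No common window is at least 25 minutes long.

none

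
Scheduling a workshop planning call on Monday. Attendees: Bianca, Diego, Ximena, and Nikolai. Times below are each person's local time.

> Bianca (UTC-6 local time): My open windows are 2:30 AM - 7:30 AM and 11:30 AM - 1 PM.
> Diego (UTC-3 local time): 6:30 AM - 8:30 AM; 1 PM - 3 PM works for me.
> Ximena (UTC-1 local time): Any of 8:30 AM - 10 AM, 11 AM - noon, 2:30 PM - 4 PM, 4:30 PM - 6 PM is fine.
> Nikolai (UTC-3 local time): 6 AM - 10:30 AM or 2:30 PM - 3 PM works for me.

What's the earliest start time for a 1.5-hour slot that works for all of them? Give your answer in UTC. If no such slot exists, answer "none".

Bianca in UTC: 08:30-13:30, 17:30-19:00 (add 6h to convert from UTC-6).
Diego in UTC: 09:30-11:30, 16:00-18:00 (add 3h to convert from UTC-3).
Ximena in UTC: 09:30-11:00, 12:00-13:00, 15:30-17:00, 17:30-19:00 (add 1h to convert from UTC-1).
Nikolai in UTC: 09:00-13:30, 17:30-18:00 (add 3h to convert from UTC-3).
Bianca ∩ Diego: 09:30-11:30, 17:30-18:00.
Bianca ∩ Diego ∩ Ximena: 09:30-11:00, 17:30-18:00.
Bianca ∩ Diego ∩ Ximena ∩ Nikolai: 09:30-11:00, 17:30-18:00.
The first common window of at least 90 minutes is 09:30-11:00, so the earliest start is 09:30.

09:30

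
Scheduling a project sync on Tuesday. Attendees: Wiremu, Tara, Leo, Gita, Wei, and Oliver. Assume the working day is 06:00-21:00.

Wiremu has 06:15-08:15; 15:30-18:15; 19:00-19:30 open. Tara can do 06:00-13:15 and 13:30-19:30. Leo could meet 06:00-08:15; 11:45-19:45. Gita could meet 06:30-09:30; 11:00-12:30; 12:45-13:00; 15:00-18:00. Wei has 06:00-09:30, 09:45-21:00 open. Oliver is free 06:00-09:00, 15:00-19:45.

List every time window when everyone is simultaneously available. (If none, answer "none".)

06:30-08:15, 15:30-18:00

Wiremu ∩ Tara: 06:15-08:15, 15:30-18:15, 19:00-19:30.
Wiremu ∩ Tara ∩ Leo: 06:15-08:15, 15:30-18:15, 19:00-19:30.
Wiremu ∩ Tara ∩ Leo ∩ Gita: 06:30-08:15, 15:30-18:00.
Wiremu ∩ Tara ∩ Leo ∩ Gita ∩ Wei: 06:30-08:15, 15:30-18:00.
Wiremu ∩ Tara ∩ Leo ∩ Gita ∩ Wei ∩ Oliver: 06:30-08:15, 15:30-18:00.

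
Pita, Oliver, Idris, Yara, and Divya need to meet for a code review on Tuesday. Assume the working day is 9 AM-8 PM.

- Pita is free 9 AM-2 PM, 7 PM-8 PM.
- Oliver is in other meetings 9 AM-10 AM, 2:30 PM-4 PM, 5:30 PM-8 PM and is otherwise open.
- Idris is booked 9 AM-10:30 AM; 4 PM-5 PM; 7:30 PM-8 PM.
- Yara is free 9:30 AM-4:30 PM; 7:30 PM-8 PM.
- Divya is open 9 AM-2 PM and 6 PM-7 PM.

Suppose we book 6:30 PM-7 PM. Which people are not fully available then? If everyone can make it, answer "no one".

Pita free: 09:00-14:00, 19:00-20:00.
Oliver free: 10:00-14:30, 16:00-17:30 (invert busy blocks within the working day).
Idris free: 10:30-16:00, 17:00-19:30 (invert busy blocks within the working day).
Yara free: 09:30-16:30, 19:30-20:00.
Divya free: 09:00-14:00, 18:00-19:00.
Pita: not fully free for 18:30-19:00. Oliver: not fully free for 18:30-19:00. Idris: free for 18:30-19:00. Yara: not fully free for 18:30-19:00. Divya: free for 18:30-19:00.

Oliver, Pita, Yara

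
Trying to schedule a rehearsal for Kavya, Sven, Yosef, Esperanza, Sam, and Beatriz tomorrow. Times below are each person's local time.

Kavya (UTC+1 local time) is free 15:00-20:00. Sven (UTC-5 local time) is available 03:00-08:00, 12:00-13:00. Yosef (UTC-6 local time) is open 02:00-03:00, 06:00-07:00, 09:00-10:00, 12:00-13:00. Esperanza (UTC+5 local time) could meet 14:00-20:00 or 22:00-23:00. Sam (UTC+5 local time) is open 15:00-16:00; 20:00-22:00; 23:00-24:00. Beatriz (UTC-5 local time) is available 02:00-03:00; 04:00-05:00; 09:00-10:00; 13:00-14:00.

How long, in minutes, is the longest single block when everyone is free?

0

Kavya in UTC: 14:00-19:00 (subtract 1h to convert from UTC+1).
Sven in UTC: 08:00-13:00, 17:00-18:00 (add 5h to convert from UTC-5).
Yosef in UTC: 08:00-09:00, 12:00-13:00, 15:00-16:00, 18:00-19:00 (add 6h to convert from UTC-6).
Esperanza in UTC: 09:00-15:00, 17:00-18:00 (subtract 5h to convert from UTC+5).
Sam in UTC: 10:00-11:00, 15:00-17:00, 18:00-19:00 (subtract 5h to convert from UTC+5).
Beatriz in UTC: 07:00-08:00, 09:00-10:00, 14:00-15:00, 18:00-19:00 (add 5h to convert from UTC-5).
Kavya ∩ Sven: 17:00-18:00.
Kavya ∩ Sven ∩ Yosef: ∅.
Kavya ∩ Sven ∩ Yosef ∩ Esperanza: ∅.
Kavya ∩ Sven ∩ Yosef ∩ Esperanza ∩ Sam: ∅.
Kavya ∩ Sven ∩ Yosef ∩ Esperanza ∩ Sam ∩ Beatriz: ∅.
There is no time when everyone is free.
No common window exists, so the longest block is 0 minutes.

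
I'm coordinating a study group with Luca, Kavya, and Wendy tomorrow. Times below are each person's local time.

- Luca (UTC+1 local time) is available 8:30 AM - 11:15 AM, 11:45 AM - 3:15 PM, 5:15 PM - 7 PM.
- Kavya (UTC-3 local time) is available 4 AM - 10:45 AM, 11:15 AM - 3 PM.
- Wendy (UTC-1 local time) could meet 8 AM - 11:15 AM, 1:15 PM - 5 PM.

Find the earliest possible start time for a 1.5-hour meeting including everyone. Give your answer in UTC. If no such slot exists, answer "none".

10:45

Luca in UTC: 07:30-10:15, 10:45-14:15, 16:15-18:00 (subtract 1h to convert from UTC+1).
Kavya in UTC: 07:00-13:45, 14:15-18:00 (add 3h to convert from UTC-3).
Wendy in UTC: 09:00-12:15, 14:15-18:00 (add 1h to convert from UTC-1).
Luca ∩ Kavya: 07:30-10:15, 10:45-13:45, 16:15-18:00.
Luca ∩ Kavya ∩ Wendy: 09:00-10:15, 10:45-12:15, 16:15-18:00.
The first common window of at least 90 minutes is 10:45-12:15, so the earliest start is 10:45.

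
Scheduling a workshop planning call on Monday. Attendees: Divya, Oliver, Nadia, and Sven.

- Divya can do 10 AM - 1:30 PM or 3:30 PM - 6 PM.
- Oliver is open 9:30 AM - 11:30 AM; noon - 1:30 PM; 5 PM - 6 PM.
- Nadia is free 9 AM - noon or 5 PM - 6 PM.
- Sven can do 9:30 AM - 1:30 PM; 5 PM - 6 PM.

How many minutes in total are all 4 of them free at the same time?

Divya ∩ Oliver: 10:00-11:30, 12:00-13:30, 17:00-18:00.
Divya ∩ Oliver ∩ Nadia: 10:00-11:30, 17:00-18:00.
Divya ∩ Oliver ∩ Nadia ∩ Sven: 10:00-11:30, 17:00-18:00.
Those are the intersection windows.
Summing the common windows: 90 + 60 = 150 minutes.

150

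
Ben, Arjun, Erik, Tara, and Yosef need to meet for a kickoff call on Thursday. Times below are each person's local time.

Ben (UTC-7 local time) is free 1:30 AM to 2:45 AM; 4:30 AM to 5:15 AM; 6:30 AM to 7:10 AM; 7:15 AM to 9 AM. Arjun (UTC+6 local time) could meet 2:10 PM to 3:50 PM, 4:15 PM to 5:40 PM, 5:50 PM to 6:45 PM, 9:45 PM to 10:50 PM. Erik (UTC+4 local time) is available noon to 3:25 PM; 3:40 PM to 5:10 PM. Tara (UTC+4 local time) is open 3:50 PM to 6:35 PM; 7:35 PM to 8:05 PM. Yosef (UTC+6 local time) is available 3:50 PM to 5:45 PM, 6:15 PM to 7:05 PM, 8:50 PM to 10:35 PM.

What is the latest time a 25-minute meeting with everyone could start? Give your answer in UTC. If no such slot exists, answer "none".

none

Ben in UTC: 08:30-09:45, 11:30-12:15, 13:30-14:10, 14:15-16:00 (add 7h to convert from UTC-7).
Arjun in UTC: 08:10-09:50, 10:15-11:40, 11:50-12:45, 15:45-16:50 (subtract 6h to convert from UTC+6).
Erik in UTC: 08:00-11:25, 11:40-13:10 (subtract 4h to convert from UTC+4).
Tara in UTC: 11:50-14:35, 15:35-16:05 (subtract 4h to convert from UTC+4).
Yosef in UTC: 09:50-11:45, 12:15-13:05, 14:50-16:35 (subtract 6h to convert from UTC+6).
Ben ∩ Arjun: 08:30-09:45, 11:30-11:40, 11:50-12:15, 15:45-16:00.
Ben ∩ Arjun ∩ Erik: 08:30-09:45, 11:50-12:15.
Ben ∩ Arjun ∩ Erik ∩ Tara: 11:50-12:15.
Ben ∩ Arjun ∩ Erik ∩ Tara ∩ Yosef: ∅.
There is no time when everyone is free.
No common window is at least 25 minutes long.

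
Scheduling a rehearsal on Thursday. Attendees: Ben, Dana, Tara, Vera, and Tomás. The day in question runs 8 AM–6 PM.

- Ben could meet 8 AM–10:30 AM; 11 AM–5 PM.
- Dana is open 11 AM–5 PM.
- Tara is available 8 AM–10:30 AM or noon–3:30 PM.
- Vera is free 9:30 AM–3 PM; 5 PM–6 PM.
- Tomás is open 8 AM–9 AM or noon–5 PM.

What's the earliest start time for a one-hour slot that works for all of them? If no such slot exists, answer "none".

Ben ∩ Dana: 11:00-17:00.
Ben ∩ Dana ∩ Tara: 12:00-15:30.
Ben ∩ Dana ∩ Tara ∩ Vera: 12:00-15:00.
Ben ∩ Dana ∩ Tara ∩ Vera ∩ Tomás: 12:00-15:00.
Those are the intersection windows.
The first common window of at least 60 minutes is 12:00-15:00, so the earliest start is 12:00.

12:00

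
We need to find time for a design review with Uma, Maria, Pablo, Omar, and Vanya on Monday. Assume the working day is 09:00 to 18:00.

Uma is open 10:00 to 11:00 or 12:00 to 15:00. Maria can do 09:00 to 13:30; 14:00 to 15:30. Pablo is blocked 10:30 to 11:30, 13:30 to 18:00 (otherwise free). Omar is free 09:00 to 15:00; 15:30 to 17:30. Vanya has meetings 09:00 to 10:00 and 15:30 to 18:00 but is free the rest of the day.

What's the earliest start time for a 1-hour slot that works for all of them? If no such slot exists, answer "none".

Uma free: 10:00-11:00, 12:00-15:00.
Maria free: 09:00-13:30, 14:00-15:30.
Pablo free: 09:00-10:30, 11:30-13:30 (invert busy blocks within the working day).
Omar free: 09:00-15:00, 15:30-17:30.
Vanya free: 10:00-15:30 (invert busy blocks within the working day).
Uma ∩ Maria: 10:00-11:00, 12:00-13:30, 14:00-15:00.
Uma ∩ Maria ∩ Pablo: 10:00-10:30, 12:00-13:30.
Uma ∩ Maria ∩ Pablo ∩ Omar: 10:00-10:30, 12:00-13:30.
Uma ∩ Maria ∩ Pablo ∩ Omar ∩ Vanya: 10:00-10:30, 12:00-13:30.
The first common window of at least 60 minutes is 12:00-13:30, so the earliest start is 12:00.

12:00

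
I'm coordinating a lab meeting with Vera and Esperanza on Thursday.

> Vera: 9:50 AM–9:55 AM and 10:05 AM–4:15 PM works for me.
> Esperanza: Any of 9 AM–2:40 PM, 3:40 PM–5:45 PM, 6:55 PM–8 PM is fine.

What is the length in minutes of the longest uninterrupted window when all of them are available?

Vera ∩ Esperanza: 09:50-09:55, 10:05-14:40, 15:40-16:15.
Those are the intersection windows.
The longest is 10:05-14:40 at 275 minutes.

275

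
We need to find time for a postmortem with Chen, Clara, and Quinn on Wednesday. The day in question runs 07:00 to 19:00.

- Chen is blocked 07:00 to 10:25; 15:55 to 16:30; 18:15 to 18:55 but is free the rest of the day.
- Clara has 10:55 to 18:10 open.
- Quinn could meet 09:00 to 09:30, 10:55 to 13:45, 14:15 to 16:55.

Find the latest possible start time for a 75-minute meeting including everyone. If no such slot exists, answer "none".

Chen free: 10:25-15:55, 16:30-18:15, 18:55-19:00 (invert busy blocks within the working day).
Clara free: 10:55-18:10.
Quinn free: 09:00-09:30, 10:55-13:45, 14:15-16:55.
Chen ∩ Clara: 10:55-15:55, 16:30-18:10.
Chen ∩ Clara ∩ Quinn: 10:55-13:45, 14:15-15:55, 16:30-16:55.
So the common availability across everyone is 10:55-13:45, 14:15-15:55, 16:30-16:55.
The last common window of at least 75 minutes is 14:15-15:55; a 75-minute meeting can start as late as 14:40 and still end by 15:55.

14:40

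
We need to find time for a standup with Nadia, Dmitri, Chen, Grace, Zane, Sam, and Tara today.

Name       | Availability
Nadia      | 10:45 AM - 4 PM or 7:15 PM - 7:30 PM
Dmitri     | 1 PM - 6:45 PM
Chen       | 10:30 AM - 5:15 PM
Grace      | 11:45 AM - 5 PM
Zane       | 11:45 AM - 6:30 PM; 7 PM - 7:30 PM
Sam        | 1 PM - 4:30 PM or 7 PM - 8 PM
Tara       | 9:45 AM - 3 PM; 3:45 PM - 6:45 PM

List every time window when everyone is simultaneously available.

13:00-15:00, 15:45-16:00

Nadia ∩ Dmitri: 13:00-16:00.
Nadia ∩ Dmitri ∩ Chen: 13:00-16:00.
Nadia ∩ Dmitri ∩ Chen ∩ Grace: 13:00-16:00.
Nadia ∩ Dmitri ∩ Chen ∩ Grace ∩ Zane: 13:00-16:00.
Nadia ∩ Dmitri ∩ Chen ∩ Grace ∩ Zane ∩ Sam: 13:00-16:00.
Nadia ∩ Dmitri ∩ Chen ∩ Grace ∩ Zane ∩ Sam ∩ Tara: 13:00-15:00, 15:45-16:00.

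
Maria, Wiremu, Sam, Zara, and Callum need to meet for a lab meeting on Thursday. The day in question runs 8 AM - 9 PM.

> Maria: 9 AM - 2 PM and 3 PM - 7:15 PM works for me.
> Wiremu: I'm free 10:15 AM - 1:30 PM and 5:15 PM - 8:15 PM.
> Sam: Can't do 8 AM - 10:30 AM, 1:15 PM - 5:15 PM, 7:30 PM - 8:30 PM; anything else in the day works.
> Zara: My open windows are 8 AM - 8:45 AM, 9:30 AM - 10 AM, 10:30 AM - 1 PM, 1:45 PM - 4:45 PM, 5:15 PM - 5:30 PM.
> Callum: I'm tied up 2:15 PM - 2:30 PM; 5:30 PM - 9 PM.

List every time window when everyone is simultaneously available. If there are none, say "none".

10:30-13:00, 17:15-17:30

Maria free: 09:00-14:00, 15:00-19:15.
Wiremu free: 10:15-13:30, 17:15-20:15.
Sam free: 10:30-13:15, 17:15-19:30, 20:30-21:00 (invert busy blocks within the working day).
Zara free: 08:00-08:45, 09:30-10:00, 10:30-13:00, 13:45-16:45, 17:15-17:30.
Callum free: 08:00-14:15, 14:30-17:30 (invert busy blocks within the working day).
Maria ∩ Wiremu: 10:15-13:30, 17:15-19:15.
Maria ∩ Wiremu ∩ Sam: 10:30-13:15, 17:15-19:15.
Maria ∩ Wiremu ∩ Sam ∩ Zara: 10:30-13:00, 17:15-17:30.
Maria ∩ Wiremu ∩ Sam ∩ Zara ∩ Callum: 10:30-13:00, 17:15-17:30.
So the common availability across everyone is 10:30-13:00, 17:15-17:30.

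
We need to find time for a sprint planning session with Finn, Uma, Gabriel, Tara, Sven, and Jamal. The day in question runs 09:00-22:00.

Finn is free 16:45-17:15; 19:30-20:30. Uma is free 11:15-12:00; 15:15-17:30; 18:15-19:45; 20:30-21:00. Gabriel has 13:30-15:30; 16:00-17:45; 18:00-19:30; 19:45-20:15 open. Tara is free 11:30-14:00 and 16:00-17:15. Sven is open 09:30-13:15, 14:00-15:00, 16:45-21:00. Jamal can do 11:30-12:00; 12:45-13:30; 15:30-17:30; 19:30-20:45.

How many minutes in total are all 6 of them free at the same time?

Finn ∩ Uma: 16:45-17:15, 19:30-19:45.
Finn ∩ Uma ∩ Gabriel: 16:45-17:15.
Finn ∩ Uma ∩ Gabriel ∩ Tara: 16:45-17:15.
Finn ∩ Uma ∩ Gabriel ∩ Tara ∩ Sven: 16:45-17:15.
Finn ∩ Uma ∩ Gabriel ∩ Tara ∩ Sven ∩ Jamal: 16:45-17:15.
So the common availability across everyone is 16:45-17:15.
That's a single block of 30 minutes.

30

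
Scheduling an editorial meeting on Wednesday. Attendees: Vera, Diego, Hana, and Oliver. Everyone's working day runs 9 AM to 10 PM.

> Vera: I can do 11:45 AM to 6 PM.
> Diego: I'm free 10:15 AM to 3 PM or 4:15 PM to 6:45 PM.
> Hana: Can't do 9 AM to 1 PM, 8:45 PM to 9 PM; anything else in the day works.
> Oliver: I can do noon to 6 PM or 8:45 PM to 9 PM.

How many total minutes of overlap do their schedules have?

225

Vera free: 11:45-18:00.
Diego free: 10:15-15:00, 16:15-18:45.
Hana free: 13:00-20:45, 21:00-22:00 (invert busy blocks within the working day).
Oliver free: 12:00-18:00, 20:45-21:00.
Vera ∩ Diego: 11:45-15:00, 16:15-18:00.
Vera ∩ Diego ∩ Hana: 13:00-15:00, 16:15-18:00.
Vera ∩ Diego ∩ Hana ∩ Oliver: 13:00-15:00, 16:15-18:00.
Summing the common windows: 120 + 105 = 225 minutes.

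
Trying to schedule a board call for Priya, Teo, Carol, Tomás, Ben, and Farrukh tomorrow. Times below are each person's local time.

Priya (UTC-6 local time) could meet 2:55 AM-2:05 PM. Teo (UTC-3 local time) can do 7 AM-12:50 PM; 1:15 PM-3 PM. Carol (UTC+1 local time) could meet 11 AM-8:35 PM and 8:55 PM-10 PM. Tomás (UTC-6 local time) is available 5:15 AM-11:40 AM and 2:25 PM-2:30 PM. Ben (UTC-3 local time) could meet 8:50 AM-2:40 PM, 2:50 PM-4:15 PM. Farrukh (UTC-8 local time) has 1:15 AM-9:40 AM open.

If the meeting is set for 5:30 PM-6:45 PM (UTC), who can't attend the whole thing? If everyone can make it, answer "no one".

Ben, Farrukh, Teo, Tomás

Priya in UTC: 08:55-20:05 (add 6h to convert from UTC-6).
Teo in UTC: 10:00-15:50, 16:15-18:00 (add 3h to convert from UTC-3).
Carol in UTC: 10:00-19:35, 19:55-21:00 (subtract 1h to convert from UTC+1).
Tomás in UTC: 11:15-17:40, 20:25-20:30 (add 6h to convert from UTC-6).
Ben in UTC: 11:50-17:40, 17:50-19:15 (add 3h to convert from UTC-3).
Farrukh in UTC: 09:15-17:40 (add 8h to convert from UTC-8).
Priya: free for 17:30-18:45. Teo: not fully free for 17:30-18:45. Carol: free for 17:30-18:45. Tomás: not fully free for 17:30-18:45. Ben: not fully free for 17:30-18:45. Farrukh: not fully free for 17:30-18:45.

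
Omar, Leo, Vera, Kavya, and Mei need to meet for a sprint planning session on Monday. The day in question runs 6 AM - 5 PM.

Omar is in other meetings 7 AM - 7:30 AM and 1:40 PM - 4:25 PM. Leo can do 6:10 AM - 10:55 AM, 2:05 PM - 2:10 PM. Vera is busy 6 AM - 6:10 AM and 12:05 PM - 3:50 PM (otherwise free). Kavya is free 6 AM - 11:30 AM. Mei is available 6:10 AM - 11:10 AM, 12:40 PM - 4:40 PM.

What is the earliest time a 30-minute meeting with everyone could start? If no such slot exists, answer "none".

Omar free: 06:00-07:00, 07:30-13:40, 16:25-17:00 (invert busy blocks within the working day).
Leo free: 06:10-10:55, 14:05-14:10.
Vera free: 06:10-12:05, 15:50-17:00 (invert busy blocks within the working day).
Kavya free: 06:00-11:30.
Mei free: 06:10-11:10, 12:40-16:40.
Omar ∩ Leo: 06:10-07:00, 07:30-10:55.
Omar ∩ Leo ∩ Vera: 06:10-07:00, 07:30-10:55.
Omar ∩ Leo ∩ Vera ∩ Kavya: 06:10-07:00, 07:30-10:55.
Omar ∩ Leo ∩ Vera ∩ Kavya ∩ Mei: 06:10-07:00, 07:30-10:55.
So the common availability across everyone is 06:10-07:00, 07:30-10:55.
The first common window of at least 30 minutes is 06:10-07:00, so the earliest start is 06:10.

06:10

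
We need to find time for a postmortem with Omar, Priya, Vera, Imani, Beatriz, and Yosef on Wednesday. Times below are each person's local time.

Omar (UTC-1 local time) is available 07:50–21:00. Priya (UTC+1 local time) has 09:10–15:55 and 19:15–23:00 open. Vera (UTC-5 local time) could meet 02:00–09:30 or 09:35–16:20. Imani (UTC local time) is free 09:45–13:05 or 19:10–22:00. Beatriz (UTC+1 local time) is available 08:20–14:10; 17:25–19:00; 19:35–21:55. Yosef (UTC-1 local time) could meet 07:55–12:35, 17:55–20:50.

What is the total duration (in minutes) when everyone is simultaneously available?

305

Omar in UTC: 08:50-22:00 (add 1h to convert from UTC-1).
Priya in UTC: 08:10-14:55, 18:15-22:00 (subtract 1h to convert from UTC+1).
Vera in UTC: 07:00-14:30, 14:35-21:20 (add 5h to convert from UTC-5).
Imani in UTC: 09:45-13:05, 19:10-22:00.
Beatriz in UTC: 07:20-13:10, 16:25-18:00, 18:35-20:55 (subtract 1h to convert from UTC+1).
Yosef in UTC: 08:55-13:35, 18:55-21:50 (add 1h to convert from UTC-1).
Omar ∩ Priya: 08:50-14:55, 18:15-22:00.
Omar ∩ Priya ∩ Vera: 08:50-14:30, 14:35-14:55, 18:15-21:20.
Omar ∩ Priya ∩ Vera ∩ Imani: 09:45-13:05, 19:10-21:20.
Omar ∩ Priya ∩ Vera ∩ Imani ∩ Beatriz: 09:45-13:05, 19:10-20:55.
Omar ∩ Priya ∩ Vera ∩ Imani ∩ Beatriz ∩ Yosef: 09:45-13:05, 19:10-20:55.
Those are the intersection windows.
Summing the common windows: 200 + 105 = 305 minutes.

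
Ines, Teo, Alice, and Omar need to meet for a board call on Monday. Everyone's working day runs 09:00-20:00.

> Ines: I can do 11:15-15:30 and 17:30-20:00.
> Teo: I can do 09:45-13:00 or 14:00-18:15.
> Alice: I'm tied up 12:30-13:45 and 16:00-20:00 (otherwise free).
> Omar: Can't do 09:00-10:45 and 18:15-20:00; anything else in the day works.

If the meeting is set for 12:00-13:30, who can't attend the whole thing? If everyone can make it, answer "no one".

Alice, Teo

Ines free: 11:15-15:30, 17:30-20:00.
Teo free: 09:45-13:00, 14:00-18:15.
Alice free: 09:00-12:30, 13:45-16:00 (invert busy blocks within the working day).
Omar free: 10:45-18:15 (invert busy blocks within the working day).
Ines: free for 12:00-13:30. Teo: not fully free for 12:00-13:30. Alice: not fully free for 12:00-13:30. Omar: free for 12:00-13:30.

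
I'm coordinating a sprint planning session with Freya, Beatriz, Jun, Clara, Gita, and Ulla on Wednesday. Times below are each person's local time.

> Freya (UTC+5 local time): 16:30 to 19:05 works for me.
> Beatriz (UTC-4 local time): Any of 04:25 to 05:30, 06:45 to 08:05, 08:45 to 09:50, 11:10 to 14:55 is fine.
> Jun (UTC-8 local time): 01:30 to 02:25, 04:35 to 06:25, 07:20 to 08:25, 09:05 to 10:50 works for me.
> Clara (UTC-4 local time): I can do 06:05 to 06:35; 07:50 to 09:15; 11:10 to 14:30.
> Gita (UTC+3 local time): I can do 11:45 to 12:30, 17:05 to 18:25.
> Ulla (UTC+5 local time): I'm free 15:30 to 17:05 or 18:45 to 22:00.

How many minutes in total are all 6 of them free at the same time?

0

Freya in UTC: 11:30-14:05 (subtract 5h to convert from UTC+5).
Beatriz in UTC: 08:25-09:30, 10:45-12:05, 12:45-13:50, 15:10-18:55 (add 4h to convert from UTC-4).
Jun in UTC: 09:30-10:25, 12:35-14:25, 15:20-16:25, 17:05-18:50 (add 8h to convert from UTC-8).
Clara in UTC: 10:05-10:35, 11:50-13:15, 15:10-18:30 (add 4h to convert from UTC-4).
Gita in UTC: 08:45-09:30, 14:05-15:25 (subtract 3h to convert from UTC+3).
Ulla in UTC: 10:30-12:05, 13:45-17:00 (subtract 5h to convert from UTC+5).
Freya ∩ Beatriz: 11:30-12:05, 12:45-13:50.
Freya ∩ Beatriz ∩ Jun: 12:45-13:50.
Freya ∩ Beatriz ∩ Jun ∩ Clara: 12:45-13:15.
Freya ∩ Beatriz ∩ Jun ∩ Clara ∩ Gita: ∅.
Freya ∩ Beatriz ∩ Jun ∩ Clara ∩ Gita ∩ Ulla: ∅.
There is no time when everyone is free.
There is no common window, so the total is 0 minutes.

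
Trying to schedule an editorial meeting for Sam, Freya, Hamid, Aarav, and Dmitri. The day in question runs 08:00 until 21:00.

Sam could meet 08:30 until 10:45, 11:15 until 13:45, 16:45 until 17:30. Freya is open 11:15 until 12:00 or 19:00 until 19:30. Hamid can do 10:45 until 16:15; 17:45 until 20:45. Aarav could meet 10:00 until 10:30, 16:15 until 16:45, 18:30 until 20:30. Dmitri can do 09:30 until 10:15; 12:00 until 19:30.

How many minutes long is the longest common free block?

0

Sam ∩ Freya: 11:15-12:00.
Sam ∩ Freya ∩ Hamid: 11:15-12:00.
Sam ∩ Freya ∩ Hamid ∩ Aarav: ∅.
Sam ∩ Freya ∩ Hamid ∩ Aarav ∩ Dmitri: ∅.
There is no time when everyone is free.
No common window exists, so the longest block is 0 minutes.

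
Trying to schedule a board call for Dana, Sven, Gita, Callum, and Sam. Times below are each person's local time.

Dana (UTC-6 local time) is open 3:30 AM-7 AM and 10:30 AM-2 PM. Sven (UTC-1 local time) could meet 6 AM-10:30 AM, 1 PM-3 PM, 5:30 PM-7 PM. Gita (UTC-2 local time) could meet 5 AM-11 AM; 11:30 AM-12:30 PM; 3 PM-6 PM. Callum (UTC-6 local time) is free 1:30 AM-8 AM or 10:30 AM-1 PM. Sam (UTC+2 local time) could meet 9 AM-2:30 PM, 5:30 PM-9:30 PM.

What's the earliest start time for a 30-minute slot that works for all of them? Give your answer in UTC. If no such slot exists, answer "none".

Dana in UTC: 09:30-13:00, 16:30-20:00 (add 6h to convert from UTC-6).
Sven in UTC: 07:00-11:30, 14:00-16:00, 18:30-20:00 (add 1h to convert from UTC-1).
Gita in UTC: 07:00-13:00, 13:30-14:30, 17:00-20:00 (add 2h to convert from UTC-2).
Callum in UTC: 07:30-14:00, 16:30-19:00 (add 6h to convert from UTC-6).
Sam in UTC: 07:00-12:30, 15:30-19:30 (subtract 2h to convert from UTC+2).
Dana ∩ Sven: 09:30-11:30, 18:30-20:00.
Dana ∩ Sven ∩ Gita: 09:30-11:30, 18:30-20:00.
Dana ∩ Sven ∩ Gita ∩ Callum: 09:30-11:30, 18:30-19:00.
Dana ∩ Sven ∩ Gita ∩ Callum ∩ Sam: 09:30-11:30, 18:30-19:00.
The first common window of at least 30 minutes is 09:30-11:30, so the earliest start is 09:30.

09:30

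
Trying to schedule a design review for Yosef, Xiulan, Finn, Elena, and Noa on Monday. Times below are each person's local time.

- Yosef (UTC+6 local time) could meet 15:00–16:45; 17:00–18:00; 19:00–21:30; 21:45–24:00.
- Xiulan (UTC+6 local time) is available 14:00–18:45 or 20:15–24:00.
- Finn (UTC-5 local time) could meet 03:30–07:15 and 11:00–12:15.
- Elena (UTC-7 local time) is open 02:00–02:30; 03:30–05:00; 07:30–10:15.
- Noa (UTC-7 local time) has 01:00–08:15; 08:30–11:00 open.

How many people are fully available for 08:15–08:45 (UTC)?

2

Yosef in UTC: 09:00-10:45, 11:00-12:00, 13:00-15:30, 15:45-18:00 (subtract 6h to convert from UTC+6).
Xiulan in UTC: 08:00-12:45, 14:15-18:00 (subtract 6h to convert from UTC+6).
Finn in UTC: 08:30-12:15, 16:00-17:15 (add 5h to convert from UTC-5).
Elena in UTC: 09:00-09:30, 10:30-12:00, 14:30-17:15 (add 7h to convert from UTC-7).
Noa in UTC: 08:00-15:15, 15:30-18:00 (add 7h to convert from UTC-7).
Xiulan and Noa can make the full 08:15-08:45 slot — that's 2.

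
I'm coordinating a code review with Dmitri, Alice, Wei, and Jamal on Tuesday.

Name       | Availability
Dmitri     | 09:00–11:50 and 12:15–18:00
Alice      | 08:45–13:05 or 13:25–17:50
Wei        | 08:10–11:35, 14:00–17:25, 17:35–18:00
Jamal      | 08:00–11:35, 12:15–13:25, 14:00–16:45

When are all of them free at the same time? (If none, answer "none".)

09:00-11:35, 14:00-16:45

Dmitri ∩ Alice: 09:00-11:50, 12:15-13:05, 13:25-17:50.
Dmitri ∩ Alice ∩ Wei: 09:00-11:35, 14:00-17:25, 17:35-17:50.
Dmitri ∩ Alice ∩ Wei ∩ Jamal: 09:00-11:35, 14:00-16:45.
Those are the intersection windows.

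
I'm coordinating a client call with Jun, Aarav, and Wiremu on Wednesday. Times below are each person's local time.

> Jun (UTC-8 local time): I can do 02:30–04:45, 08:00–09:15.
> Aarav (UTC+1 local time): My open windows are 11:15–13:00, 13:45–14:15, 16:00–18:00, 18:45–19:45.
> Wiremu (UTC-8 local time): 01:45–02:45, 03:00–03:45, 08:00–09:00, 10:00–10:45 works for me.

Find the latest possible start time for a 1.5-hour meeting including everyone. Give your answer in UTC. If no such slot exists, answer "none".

Jun in UTC: 10:30-12:45, 16:00-17:15 (add 8h to convert from UTC-8).
Aarav in UTC: 10:15-12:00, 12:45-13:15, 15:00-17:00, 17:45-18:45 (subtract 1h to convert from UTC+1).
Wiremu in UTC: 09:45-10:45, 11:00-11:45, 16:00-17:00, 18:00-18:45 (add 8h to convert from UTC-8).
Jun ∩ Aarav: 10:30-12:00, 16:00-17:00.
Jun ∩ Aarav ∩ Wiremu: 10:30-10:45, 11:00-11:45, 16:00-17:00.
No common window is at least 90 minutes long.

none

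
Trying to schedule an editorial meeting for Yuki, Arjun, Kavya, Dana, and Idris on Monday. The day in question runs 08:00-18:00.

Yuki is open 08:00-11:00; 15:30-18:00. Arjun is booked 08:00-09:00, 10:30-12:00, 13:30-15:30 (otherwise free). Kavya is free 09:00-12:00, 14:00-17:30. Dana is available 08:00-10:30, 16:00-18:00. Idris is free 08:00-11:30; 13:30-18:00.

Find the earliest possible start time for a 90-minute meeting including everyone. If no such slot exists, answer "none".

09:00

Yuki free: 08:00-11:00, 15:30-18:00.
Arjun free: 09:00-10:30, 12:00-13:30, 15:30-18:00 (invert busy blocks within the working day).
Kavya free: 09:00-12:00, 14:00-17:30.
Dana free: 08:00-10:30, 16:00-18:00.
Idris free: 08:00-11:30, 13:30-18:00.
Yuki ∩ Arjun: 09:00-10:30, 15:30-18:00.
Yuki ∩ Arjun ∩ Kavya: 09:00-10:30, 15:30-17:30.
Yuki ∩ Arjun ∩ Kavya ∩ Dana: 09:00-10:30, 16:00-17:30.
Yuki ∩ Arjun ∩ Kavya ∩ Dana ∩ Idris: 09:00-10:30, 16:00-17:30.
Those are the intersection windows.
The first common window of at least 90 minutes is 09:00-10:30, so the earliest start is 09:00.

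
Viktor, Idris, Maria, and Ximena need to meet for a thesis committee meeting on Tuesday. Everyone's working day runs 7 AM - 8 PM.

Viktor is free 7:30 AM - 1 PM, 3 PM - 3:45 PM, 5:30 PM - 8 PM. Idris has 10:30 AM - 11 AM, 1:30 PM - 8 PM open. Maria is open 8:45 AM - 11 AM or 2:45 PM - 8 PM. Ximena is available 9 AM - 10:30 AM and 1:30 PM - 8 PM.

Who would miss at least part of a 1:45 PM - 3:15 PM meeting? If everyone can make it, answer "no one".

Viktor: not fully free for 13:45-15:15. Idris: free for 13:45-15:15. Maria: not fully free for 13:45-15:15. Ximena: free for 13:45-15:15.

Maria, Viktor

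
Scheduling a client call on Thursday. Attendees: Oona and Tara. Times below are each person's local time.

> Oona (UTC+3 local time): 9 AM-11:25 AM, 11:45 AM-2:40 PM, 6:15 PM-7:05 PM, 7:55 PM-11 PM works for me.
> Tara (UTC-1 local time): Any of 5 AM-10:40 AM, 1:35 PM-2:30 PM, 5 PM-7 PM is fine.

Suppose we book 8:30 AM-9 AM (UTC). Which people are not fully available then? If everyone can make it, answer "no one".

Oona

Oona in UTC: 06:00-08:25, 08:45-11:40, 15:15-16:05, 16:55-20:00 (subtract 3h to convert from UTC+3).
Tara in UTC: 06:00-11:40, 14:35-15:30, 18:00-20:00 (add 1h to convert from UTC-1).
Oona: not fully free for 08:30-09:00. Tara: free for 08:30-09:00.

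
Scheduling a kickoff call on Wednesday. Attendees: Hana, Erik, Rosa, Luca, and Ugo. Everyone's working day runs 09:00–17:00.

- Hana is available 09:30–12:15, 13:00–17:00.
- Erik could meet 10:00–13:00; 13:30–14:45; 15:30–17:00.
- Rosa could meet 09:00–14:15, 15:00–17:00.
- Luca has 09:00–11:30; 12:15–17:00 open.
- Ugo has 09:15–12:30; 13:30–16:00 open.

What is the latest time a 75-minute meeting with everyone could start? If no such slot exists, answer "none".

Hana ∩ Erik: 10:00-12:15, 13:30-14:45, 15:30-17:00.
Hana ∩ Erik ∩ Rosa: 10:00-12:15, 13:30-14:15, 15:30-17:00.
Hana ∩ Erik ∩ Rosa ∩ Luca: 10:00-11:30, 13:30-14:15, 15:30-17:00.
Hana ∩ Erik ∩ Rosa ∩ Luca ∩ Ugo: 10:00-11:30, 13:30-14:15, 15:30-16:00.
So the common availability across everyone is 10:00-11:30, 13:30-14:15, 15:30-16:00.
The last common window of at least 75 minutes is 10:00-11:30; a 75-minute meeting can start as late as 10:15 and still end by 11:30.

10:15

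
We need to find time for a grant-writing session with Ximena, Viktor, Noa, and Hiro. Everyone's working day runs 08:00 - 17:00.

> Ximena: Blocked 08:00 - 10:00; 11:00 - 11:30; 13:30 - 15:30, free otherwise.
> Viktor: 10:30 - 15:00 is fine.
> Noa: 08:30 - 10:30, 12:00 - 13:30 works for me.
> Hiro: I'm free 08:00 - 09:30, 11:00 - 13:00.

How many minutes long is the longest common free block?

Ximena free: 10:00-11:00, 11:30-13:30, 15:30-17:00 (invert busy blocks within the working day).
Viktor free: 10:30-15:00.
Noa free: 08:30-10:30, 12:00-13:30.
Hiro free: 08:00-09:30, 11:00-13:00.
Ximena ∩ Viktor: 10:30-11:00, 11:30-13:30.
Ximena ∩ Viktor ∩ Noa: 12:00-13:30.
Ximena ∩ Viktor ∩ Noa ∩ Hiro: 12:00-13:00.
The longest is 12:00-13:00 at 60 minutes.

60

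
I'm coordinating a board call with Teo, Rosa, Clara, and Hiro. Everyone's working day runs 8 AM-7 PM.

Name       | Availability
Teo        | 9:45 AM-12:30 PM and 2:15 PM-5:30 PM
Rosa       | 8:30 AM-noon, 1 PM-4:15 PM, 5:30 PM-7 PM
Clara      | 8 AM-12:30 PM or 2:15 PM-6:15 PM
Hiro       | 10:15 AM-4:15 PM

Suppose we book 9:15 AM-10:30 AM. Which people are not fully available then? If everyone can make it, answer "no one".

Teo: not fully free for 09:15-10:30. Rosa: free for 09:15-10:30. Clara: free for 09:15-10:30. Hiro: not fully free for 09:15-10:30.

Hiro, Teo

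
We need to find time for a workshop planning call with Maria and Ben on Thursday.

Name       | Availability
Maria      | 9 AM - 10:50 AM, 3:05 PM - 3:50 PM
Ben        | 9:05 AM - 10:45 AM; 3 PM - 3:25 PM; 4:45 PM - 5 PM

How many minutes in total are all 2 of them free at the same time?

120

Maria ∩ Ben: 09:05-10:45, 15:05-15:25.
Summing the common windows: 100 + 20 = 120 minutes.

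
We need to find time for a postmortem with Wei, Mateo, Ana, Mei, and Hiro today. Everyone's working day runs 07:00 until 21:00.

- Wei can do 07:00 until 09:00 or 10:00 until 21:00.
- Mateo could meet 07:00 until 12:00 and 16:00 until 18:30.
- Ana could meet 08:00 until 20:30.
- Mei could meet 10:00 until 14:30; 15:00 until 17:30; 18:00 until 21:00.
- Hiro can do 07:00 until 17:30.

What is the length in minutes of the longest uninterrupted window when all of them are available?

120

Wei ∩ Mateo: 07:00-09:00, 10:00-12:00, 16:00-18:30.
Wei ∩ Mateo ∩ Ana: 08:00-09:00, 10:00-12:00, 16:00-18:30.
Wei ∩ Mateo ∩ Ana ∩ Mei: 10:00-12:00, 16:00-17:30, 18:00-18:30.
Wei ∩ Mateo ∩ Ana ∩ Mei ∩ Hiro: 10:00-12:00, 16:00-17:30.
The longest is 10:00-12:00 at 120 minutes.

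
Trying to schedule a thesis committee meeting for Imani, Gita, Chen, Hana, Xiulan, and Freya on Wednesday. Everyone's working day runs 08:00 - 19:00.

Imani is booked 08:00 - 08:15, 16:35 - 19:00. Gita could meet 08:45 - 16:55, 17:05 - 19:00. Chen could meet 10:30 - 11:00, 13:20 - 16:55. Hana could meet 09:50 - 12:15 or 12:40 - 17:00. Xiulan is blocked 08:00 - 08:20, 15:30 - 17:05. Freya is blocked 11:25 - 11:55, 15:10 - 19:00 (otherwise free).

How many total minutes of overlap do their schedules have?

140

Imani free: 08:15-16:35 (invert busy blocks within the working day).
Gita free: 08:45-16:55, 17:05-19:00.
Chen free: 10:30-11:00, 13:20-16:55.
Hana free: 09:50-12:15, 12:40-17:00.
Xiulan free: 08:20-15:30, 17:05-19:00 (invert busy blocks within the working day).
Freya free: 08:00-11:25, 11:55-15:10 (invert busy blocks within the working day).
Imani ∩ Gita: 08:45-16:35.
Imani ∩ Gita ∩ Chen: 10:30-11:00, 13:20-16:35.
Imani ∩ Gita ∩ Chen ∩ Hana: 10:30-11:00, 13:20-16:35.
Imani ∩ Gita ∩ Chen ∩ Hana ∩ Xiulan: 10:30-11:00, 13:20-15:30.
Imani ∩ Gita ∩ Chen ∩ Hana ∩ Xiulan ∩ Freya: 10:30-11:00, 13:20-15:10.
Summing the common windows: 30 + 110 = 140 minutes.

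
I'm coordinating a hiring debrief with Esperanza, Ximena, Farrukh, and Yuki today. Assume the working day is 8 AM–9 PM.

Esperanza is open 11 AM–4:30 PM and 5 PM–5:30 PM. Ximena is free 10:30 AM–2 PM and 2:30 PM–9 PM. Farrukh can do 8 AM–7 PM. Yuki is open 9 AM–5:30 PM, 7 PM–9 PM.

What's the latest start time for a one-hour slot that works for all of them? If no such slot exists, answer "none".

15:30

Esperanza ∩ Ximena: 11:00-14:00, 14:30-16:30, 17:00-17:30.
Esperanza ∩ Ximena ∩ Farrukh: 11:00-14:00, 14:30-16:30, 17:00-17:30.
Esperanza ∩ Ximena ∩ Farrukh ∩ Yuki: 11:00-14:00, 14:30-16:30, 17:00-17:30.
So the common availability across everyone is 11:00-14:00, 14:30-16:30, 17:00-17:30.
The last common window of at least 60 minutes is 14:30-16:30; a 60-minute meeting can start as late as 15:30 and still end by 16:30.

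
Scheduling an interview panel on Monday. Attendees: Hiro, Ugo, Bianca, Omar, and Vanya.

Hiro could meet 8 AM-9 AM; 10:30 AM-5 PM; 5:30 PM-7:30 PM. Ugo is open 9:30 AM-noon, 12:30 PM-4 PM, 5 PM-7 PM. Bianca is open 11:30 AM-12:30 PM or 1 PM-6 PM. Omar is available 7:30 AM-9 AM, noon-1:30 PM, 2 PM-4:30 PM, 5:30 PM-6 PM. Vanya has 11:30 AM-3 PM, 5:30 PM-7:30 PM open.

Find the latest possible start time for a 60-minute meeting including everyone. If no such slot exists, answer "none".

Hiro ∩ Ugo: 10:30-12:00, 12:30-16:00, 17:30-19:00.
Hiro ∩ Ugo ∩ Bianca: 11:30-12:00, 13:00-16:00, 17:30-18:00.
Hiro ∩ Ugo ∩ Bianca ∩ Omar: 13:00-13:30, 14:00-16:00, 17:30-18:00.
Hiro ∩ Ugo ∩ Bianca ∩ Omar ∩ Vanya: 13:00-13:30, 14:00-15:00, 17:30-18:00.
The last common window of at least 60 minutes is 14:00-15:00; a 60-minute meeting can start as late as 14:00 and still end by 15:00.

14:00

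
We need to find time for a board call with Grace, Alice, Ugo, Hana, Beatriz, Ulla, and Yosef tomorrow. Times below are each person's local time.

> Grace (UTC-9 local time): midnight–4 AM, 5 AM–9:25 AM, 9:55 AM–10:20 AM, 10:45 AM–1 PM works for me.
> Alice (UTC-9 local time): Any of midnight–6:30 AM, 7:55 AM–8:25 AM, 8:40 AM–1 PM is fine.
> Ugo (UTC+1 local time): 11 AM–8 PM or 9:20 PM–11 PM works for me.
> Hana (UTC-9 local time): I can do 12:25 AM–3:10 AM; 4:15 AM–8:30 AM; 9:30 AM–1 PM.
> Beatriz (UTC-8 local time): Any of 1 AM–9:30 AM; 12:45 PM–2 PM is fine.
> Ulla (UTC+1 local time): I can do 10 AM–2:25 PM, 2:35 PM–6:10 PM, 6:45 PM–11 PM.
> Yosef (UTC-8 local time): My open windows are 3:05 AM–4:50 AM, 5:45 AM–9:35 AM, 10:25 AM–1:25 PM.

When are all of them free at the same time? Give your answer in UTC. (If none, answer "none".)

11:05-12:10, 14:00-15:30, 16:55-17:10, 20:45-21:25

Grace in UTC: 09:00-13:00, 14:00-18:25, 18:55-19:20, 19:45-22:00 (add 9h to convert from UTC-9).
Alice in UTC: 09:00-15:30, 16:55-17:25, 17:40-22:00 (add 9h to convert from UTC-9).
Ugo in UTC: 10:00-19:00, 20:20-22:00 (subtract 1h to convert from UTC+1).
Hana in UTC: 09:25-12:10, 13:15-17:30, 18:30-22:00 (add 9h to convert from UTC-9).
Beatriz in UTC: 09:00-17:30, 20:45-22:00 (add 8h to convert from UTC-8).
Ulla in UTC: 09:00-13:25, 13:35-17:10, 17:45-22:00 (subtract 1h to convert from UTC+1).
Yosef in UTC: 11:05-12:50, 13:45-17:35, 18:25-21:25 (add 8h to convert from UTC-8).
Grace ∩ Alice: 09:00-13:00, 14:00-15:30, 16:55-17:25, 17:40-18:25, 18:55-19:20, 19:45-22:00.
Grace ∩ Alice ∩ Ugo: 10:00-13:00, 14:00-15:30, 16:55-17:25, 17:40-18:25, 18:55-19:00, 20:20-22:00.
Grace ∩ Alice ∩ Ugo ∩ Hana: 10:00-12:10, 14:00-15:30, 16:55-17:25, 18:55-19:00, 20:20-22:00.
Grace ∩ Alice ∩ Ugo ∩ Hana ∩ Beatriz: 10:00-12:10, 14:00-15:30, 16:55-17:25, 20:45-22:00.
Grace ∩ Alice ∩ Ugo ∩ Hana ∩ Beatriz ∩ Ulla: 10:00-12:10, 14:00-15:30, 16:55-17:10, 20:45-22:00.
Grace ∩ Alice ∩ Ugo ∩ Hana ∩ Beatriz ∩ Ulla ∩ Yosef: 11:05-12:10, 14:00-15:30, 16:55-17:10, 20:45-21:25.
Those are the intersection windows.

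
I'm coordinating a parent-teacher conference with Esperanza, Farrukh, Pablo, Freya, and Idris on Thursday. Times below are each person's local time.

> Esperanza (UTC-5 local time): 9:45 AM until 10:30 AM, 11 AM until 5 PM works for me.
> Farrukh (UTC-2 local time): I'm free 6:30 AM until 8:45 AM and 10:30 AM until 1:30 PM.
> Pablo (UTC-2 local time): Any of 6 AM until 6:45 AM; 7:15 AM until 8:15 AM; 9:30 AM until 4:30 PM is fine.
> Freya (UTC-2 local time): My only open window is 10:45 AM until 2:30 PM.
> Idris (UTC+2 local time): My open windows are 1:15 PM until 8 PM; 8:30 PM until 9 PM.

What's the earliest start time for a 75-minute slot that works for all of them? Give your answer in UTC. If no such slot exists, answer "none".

none

Esperanza in UTC: 14:45-15:30, 16:00-22:00 (add 5h to convert from UTC-5).
Farrukh in UTC: 08:30-10:45, 12:30-15:30 (add 2h to convert from UTC-2).
Pablo in UTC: 08:00-08:45, 09:15-10:15, 11:30-18:30 (add 2h to convert from UTC-2).
Freya in UTC: 12:45-16:30 (add 2h to convert from UTC-2).
Idris in UTC: 11:15-18:00, 18:30-19:00 (subtract 2h to convert from UTC+2).
Esperanza ∩ Farrukh: 14:45-15:30.
Esperanza ∩ Farrukh ∩ Pablo: 14:45-15:30.
Esperanza ∩ Farrukh ∩ Pablo ∩ Freya: 14:45-15:30.
Esperanza ∩ Farrukh ∩ Pablo ∩ Freya ∩ Idris: 14:45-15:30.
So the common availability across everyone is 14:45-15:30.
No common window is at least 75 minutes long.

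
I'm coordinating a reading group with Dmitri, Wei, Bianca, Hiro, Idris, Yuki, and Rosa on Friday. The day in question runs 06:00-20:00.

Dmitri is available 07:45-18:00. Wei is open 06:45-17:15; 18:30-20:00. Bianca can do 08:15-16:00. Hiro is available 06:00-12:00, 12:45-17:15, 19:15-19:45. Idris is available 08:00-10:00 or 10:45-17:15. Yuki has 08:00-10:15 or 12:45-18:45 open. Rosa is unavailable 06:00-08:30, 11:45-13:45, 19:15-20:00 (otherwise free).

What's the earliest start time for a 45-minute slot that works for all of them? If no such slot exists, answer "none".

Dmitri free: 07:45-18:00.
Wei free: 06:45-17:15, 18:30-20:00.
Bianca free: 08:15-16:00.
Hiro free: 06:00-12:00, 12:45-17:15, 19:15-19:45.
Idris free: 08:00-10:00, 10:45-17:15.
Yuki free: 08:00-10:15, 12:45-18:45.
Rosa free: 08:30-11:45, 13:45-19:15 (invert busy blocks within the working day).
Dmitri ∩ Wei: 07:45-17:15.
Dmitri ∩ Wei ∩ Bianca: 08:15-16:00.
Dmitri ∩ Wei ∩ Bianca ∩ Hiro: 08:15-12:00, 12:45-16:00.
Dmitri ∩ Wei ∩ Bianca ∩ Hiro ∩ Idris: 08:15-10:00, 10:45-12:00, 12:45-16:00.
Dmitri ∩ Wei ∩ Bianca ∩ Hiro ∩ Idris ∩ Yuki: 08:15-10:00, 12:45-16:00.
Dmitri ∩ Wei ∩ Bianca ∩ Hiro ∩ Idris ∩ Yuki ∩ Rosa: 08:30-10:00, 13:45-16:00.
So the common availability across everyone is 08:30-10:00, 13:45-16:00.
The first common window of at least 45 minutes is 08:30-10:00, so the earliest start is 08:30.

08:30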